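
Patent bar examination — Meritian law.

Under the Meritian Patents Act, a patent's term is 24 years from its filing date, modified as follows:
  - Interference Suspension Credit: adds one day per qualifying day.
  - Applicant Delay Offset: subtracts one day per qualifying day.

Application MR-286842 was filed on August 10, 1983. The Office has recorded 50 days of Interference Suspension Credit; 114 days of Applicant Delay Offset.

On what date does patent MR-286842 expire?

Base term: filing date + 24 years → 10 August 2007.
Interference Suspension Credit: +50 days → 29 September 2007.
Applicant Delay Offset: −114 days → 7 June 2007.

June 7, 2007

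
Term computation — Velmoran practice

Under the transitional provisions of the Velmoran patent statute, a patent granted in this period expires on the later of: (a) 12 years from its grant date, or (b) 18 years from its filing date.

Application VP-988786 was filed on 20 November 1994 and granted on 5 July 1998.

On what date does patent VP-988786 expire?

(a) grant + 12 years → 5 July 2010.
(b) filing + 18 years → 20 November 2012.
Later of the two: 20 November 2012.

November 20, 2012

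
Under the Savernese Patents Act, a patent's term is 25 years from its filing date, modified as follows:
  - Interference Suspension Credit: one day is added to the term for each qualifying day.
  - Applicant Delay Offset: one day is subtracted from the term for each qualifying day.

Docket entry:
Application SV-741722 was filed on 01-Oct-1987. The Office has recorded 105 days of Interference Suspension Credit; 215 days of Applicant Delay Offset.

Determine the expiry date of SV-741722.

2012-06-13

Base term: filing date + 25 years → 1 October 2012.
Interference Suspension Credit: +105 days → 14 January 2013.
Applicant Delay Offset: −215 days → 13 June 2012.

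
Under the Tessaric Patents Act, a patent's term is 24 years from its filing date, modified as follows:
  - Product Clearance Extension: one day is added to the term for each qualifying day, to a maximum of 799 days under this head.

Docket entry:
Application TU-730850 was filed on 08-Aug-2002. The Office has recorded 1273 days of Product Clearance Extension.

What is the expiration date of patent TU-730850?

Base term: filing date + 24 years → 8 August 2026.
Product Clearance Extension: 1273 days claimed exceeds the 799-day cap, so +799 days → 15 October 2028.

2028-10-15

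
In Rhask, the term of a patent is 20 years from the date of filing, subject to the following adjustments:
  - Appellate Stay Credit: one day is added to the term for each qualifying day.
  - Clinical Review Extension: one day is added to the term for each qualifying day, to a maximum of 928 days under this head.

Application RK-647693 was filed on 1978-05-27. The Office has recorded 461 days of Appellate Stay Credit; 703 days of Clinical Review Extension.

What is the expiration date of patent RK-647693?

Base term: filing date + 20 years → 27 May 1998.
Appellate Stay Credit: +461 days → 31 August 1999.
Clinical Review Extension: 703 days (within the 928-day cap) → +703 days → 3 August 2001.

2001-08-03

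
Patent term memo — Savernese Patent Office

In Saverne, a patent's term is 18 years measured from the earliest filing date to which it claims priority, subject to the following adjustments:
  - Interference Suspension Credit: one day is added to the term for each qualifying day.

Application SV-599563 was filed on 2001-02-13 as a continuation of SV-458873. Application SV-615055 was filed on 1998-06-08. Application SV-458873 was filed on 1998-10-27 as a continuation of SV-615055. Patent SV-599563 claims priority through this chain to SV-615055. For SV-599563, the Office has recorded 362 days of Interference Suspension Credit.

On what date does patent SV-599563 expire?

Earliest priority filing: 8 June 1998.
Base term: 8 June 1998 + 18 years → 8 June 2016.
Interference Suspension Credit: +362 days → 5 June 2017.

2017-06-05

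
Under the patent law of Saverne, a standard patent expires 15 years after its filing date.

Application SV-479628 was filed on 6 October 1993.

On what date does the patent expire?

Filing date + 15 years → 6 October 2008.

2008-10-06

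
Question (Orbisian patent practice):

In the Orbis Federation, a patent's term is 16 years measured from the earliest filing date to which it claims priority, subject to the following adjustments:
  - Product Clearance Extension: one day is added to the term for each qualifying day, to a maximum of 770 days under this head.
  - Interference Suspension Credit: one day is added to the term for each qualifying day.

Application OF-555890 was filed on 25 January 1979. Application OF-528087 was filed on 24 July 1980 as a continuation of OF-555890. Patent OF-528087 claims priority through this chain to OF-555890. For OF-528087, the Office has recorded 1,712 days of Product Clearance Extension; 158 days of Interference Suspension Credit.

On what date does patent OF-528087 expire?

Earliest priority filing: 25 January 1979.
Base term: 25 January 1979 + 16 years → 25 January 1995.
Product Clearance Extension: 1712 days claimed exceeds the 770-day cap, so +770 days → 5 March 1997.
Interference Suspension Credit: +158 days → 10 August 1997.

August 10, 1997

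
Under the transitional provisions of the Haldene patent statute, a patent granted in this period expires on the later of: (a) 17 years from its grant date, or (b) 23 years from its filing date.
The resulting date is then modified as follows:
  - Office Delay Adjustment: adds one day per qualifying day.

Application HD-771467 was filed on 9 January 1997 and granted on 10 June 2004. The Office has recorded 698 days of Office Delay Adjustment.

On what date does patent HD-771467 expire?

2023-05-09

(a) grant + 17 years → 10 June 2021.
(b) filing + 23 years → 9 January 2020.
Later of the two: 10 June 2021.
Office Delay Adjustment: +698 days → 9 May 2023.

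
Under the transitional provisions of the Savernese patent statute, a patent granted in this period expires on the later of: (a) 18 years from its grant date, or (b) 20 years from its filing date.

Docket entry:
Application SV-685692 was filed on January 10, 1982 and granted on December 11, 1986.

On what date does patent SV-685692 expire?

December 11, 2004

(a) grant + 18 years → 11 December 2004.
(b) filing + 20 years → 10 January 2002.
Later of the two: 11 December 2004.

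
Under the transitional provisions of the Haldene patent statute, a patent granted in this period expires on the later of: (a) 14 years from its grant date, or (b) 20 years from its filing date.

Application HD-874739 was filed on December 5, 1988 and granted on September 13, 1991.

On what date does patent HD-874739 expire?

2008-12-05

(a) grant + 14 years → 13 September 2005.
(b) filing + 20 years → 5 December 2008.
Later of the two: 5 December 2008.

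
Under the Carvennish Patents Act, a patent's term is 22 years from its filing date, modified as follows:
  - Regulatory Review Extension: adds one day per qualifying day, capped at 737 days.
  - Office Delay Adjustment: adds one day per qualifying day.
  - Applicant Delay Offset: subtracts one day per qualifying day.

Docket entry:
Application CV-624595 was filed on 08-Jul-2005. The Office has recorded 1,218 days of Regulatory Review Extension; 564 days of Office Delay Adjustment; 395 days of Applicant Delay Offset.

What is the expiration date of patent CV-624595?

2029-12-30

Base term: filing date + 22 years → 8 July 2027.
Regulatory Review Extension: 1218 days claimed exceeds the 737-day cap, so +737 days → 14 July 2029.
Office Delay Adjustment: +564 days → 29 January 2031.
Applicant Delay Offset: −395 days → 30 December 2029.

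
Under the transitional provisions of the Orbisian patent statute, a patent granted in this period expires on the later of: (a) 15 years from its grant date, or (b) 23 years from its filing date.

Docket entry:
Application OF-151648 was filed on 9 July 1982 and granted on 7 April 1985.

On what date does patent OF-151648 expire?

(a) grant + 15 years → 7 April 2000.
(b) filing + 23 years → 9 July 2005.
Later of the two: 9 July 2005.

2005-07-09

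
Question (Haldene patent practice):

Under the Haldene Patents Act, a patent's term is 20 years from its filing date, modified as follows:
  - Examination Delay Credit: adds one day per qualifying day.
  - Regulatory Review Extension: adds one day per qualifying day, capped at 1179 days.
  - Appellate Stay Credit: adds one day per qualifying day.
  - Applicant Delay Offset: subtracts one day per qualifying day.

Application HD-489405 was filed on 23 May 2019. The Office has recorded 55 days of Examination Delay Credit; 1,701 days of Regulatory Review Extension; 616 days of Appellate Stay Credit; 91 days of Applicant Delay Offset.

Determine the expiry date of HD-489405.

Base term: filing date + 20 years → 23 May 2039.
Examination Delay Credit: +55 days → 17 July 2039.
Regulatory Review Extension: 1701 days claimed exceeds the 1179-day cap, so +1179 days → 8 October 2042.
Appellate Stay Credit: +616 days → 15 June 2044.
Applicant Delay Offset: −91 days → 16 March 2044.

2044-03-16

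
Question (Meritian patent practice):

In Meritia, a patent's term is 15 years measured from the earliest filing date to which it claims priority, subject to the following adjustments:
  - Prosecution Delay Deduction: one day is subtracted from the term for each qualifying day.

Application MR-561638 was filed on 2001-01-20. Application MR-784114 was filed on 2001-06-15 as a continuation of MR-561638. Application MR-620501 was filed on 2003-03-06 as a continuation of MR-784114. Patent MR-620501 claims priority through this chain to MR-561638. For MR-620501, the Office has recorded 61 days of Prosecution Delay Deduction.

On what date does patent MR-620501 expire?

2015-11-20

Earliest priority filing: 20 January 2001.
Base term: 20 January 2001 + 15 years → 20 January 2016.
Prosecution Delay Deduction: −61 days → 20 November 2015.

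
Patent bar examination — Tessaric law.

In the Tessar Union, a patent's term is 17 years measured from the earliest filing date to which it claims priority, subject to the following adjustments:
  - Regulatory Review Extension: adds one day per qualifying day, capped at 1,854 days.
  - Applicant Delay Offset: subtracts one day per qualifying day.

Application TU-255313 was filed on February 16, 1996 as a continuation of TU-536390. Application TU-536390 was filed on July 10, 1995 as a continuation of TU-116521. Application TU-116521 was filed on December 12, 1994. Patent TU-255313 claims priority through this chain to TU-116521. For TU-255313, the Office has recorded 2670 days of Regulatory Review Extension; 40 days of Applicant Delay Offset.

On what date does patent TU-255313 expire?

November 29, 2016

Earliest priority filing: 12 December 1994.
Base term: 12 December 1994 + 17 years → 12 December 2011.
Regulatory Review Extension: 2670 days claimed exceeds the 1854-day cap, so +1854 days → 8 January 2017.
Applicant Delay Offset: −40 days → 29 November 2016.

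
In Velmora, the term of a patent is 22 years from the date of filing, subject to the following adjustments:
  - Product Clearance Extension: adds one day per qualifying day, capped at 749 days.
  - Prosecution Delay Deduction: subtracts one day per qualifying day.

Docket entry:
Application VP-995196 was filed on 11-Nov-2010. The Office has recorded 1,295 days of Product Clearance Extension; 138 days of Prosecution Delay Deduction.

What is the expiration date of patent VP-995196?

2034-07-15

Base term: filing date + 22 years → 11 November 2032.
Product Clearance Extension: 1295 days claimed exceeds the 749-day cap, so +749 days → 30 November 2034.
Prosecution Delay Deduction: −138 days → 15 July 2034.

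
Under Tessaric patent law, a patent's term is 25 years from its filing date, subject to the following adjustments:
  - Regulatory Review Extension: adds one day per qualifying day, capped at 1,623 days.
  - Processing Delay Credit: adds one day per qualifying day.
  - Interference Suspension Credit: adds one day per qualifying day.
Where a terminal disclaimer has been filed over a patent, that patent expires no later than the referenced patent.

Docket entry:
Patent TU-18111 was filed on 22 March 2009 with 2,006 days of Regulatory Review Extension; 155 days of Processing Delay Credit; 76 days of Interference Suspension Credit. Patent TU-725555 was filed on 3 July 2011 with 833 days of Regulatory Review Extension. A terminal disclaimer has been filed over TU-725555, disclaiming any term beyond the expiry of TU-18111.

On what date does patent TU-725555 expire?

2038-10-14

Natural term of TU-725555:
  Base: filing + 25 years → 3 July 2036.
  Regulatory Review Extension: 833 days (within the 1623-day cap) → +833 days → 14 October 2038.
Expiry of referenced patent TU-18111:
  Base: filing + 25 years → 22 March 2034.
  Regulatory Review Extension: 2006 days claimed exceeds the 1623-day cap, so +1623 days → 31 August 2038.
  Processing Delay Credit: +155 days → 2 February 2039.
  Interference Suspension Credit: +76 days → 19 April 2039.
Terminal disclaimer: TU-725555 expires on the earlier of 14 October 2038 and 19 April 2039.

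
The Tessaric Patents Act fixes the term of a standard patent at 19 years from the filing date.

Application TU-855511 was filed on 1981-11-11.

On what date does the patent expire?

Filing date + 19 years → 11 November 2000.

2000-11-11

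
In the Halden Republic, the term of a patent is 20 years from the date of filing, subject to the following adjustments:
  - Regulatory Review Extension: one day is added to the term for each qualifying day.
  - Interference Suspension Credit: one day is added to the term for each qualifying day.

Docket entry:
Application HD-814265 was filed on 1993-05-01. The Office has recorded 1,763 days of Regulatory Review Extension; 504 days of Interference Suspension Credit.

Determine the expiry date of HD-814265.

2019-07-16

Base term: filing date + 20 years → 1 May 2013.
Regulatory Review Extension: +1763 days → 27 February 2018.
Interference Suspension Credit: +504 days → 16 July 2019.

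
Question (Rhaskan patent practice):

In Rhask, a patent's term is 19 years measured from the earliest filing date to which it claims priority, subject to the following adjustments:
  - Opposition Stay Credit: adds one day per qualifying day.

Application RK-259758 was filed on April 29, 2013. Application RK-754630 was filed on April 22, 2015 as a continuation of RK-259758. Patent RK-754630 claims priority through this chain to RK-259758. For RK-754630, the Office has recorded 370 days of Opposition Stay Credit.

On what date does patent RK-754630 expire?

May 4, 2033

Earliest priority filing: 29 April 2013.
Base term: 29 April 2013 + 19 years → 29 April 2032.
Opposition Stay Credit: +370 days → 4 May 2033.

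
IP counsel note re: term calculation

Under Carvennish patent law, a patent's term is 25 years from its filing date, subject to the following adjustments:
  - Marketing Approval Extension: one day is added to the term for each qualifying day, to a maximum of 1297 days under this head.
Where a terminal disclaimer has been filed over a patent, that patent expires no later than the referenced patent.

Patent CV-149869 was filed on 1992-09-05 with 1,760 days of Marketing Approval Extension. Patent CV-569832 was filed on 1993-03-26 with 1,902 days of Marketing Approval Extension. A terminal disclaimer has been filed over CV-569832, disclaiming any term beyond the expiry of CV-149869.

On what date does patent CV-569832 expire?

2021-03-25

Natural term of CV-569832:
  Base: filing + 25 years → 26 March 2018.
  Marketing Approval Extension: 1902 days claimed exceeds the 1297-day cap, so +1297 days → 13 October 2021.
Expiry of referenced patent CV-149869:
  Base: filing + 25 years → 5 September 2017.
  Marketing Approval Extension: 1760 days claimed exceeds the 1297-day cap, so +1297 days → 25 March 2021.
Terminal disclaimer: CV-569832 expires on the earlier of 13 October 2021 and 25 March 2021.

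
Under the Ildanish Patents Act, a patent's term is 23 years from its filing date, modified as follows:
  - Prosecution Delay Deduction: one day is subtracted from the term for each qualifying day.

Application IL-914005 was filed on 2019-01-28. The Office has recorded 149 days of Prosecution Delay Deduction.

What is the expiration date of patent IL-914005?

September 1, 2041

Base term: filing date + 23 years → 28 January 2042.
Prosecution Delay Deduction: −149 days → 1 September 2041.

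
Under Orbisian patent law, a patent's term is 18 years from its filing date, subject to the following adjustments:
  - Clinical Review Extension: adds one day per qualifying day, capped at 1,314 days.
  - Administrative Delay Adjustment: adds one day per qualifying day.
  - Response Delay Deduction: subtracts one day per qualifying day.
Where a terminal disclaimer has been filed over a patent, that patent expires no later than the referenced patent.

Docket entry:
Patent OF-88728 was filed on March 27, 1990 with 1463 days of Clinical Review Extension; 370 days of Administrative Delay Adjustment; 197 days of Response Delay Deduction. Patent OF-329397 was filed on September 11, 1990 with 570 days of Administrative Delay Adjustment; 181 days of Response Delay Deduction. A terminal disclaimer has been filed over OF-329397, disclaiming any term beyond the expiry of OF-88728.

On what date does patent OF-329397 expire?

Natural term of OF-329397:
  Base: filing + 18 years → 11 September 2008.
  Administrative Delay Adjustment: +570 days → 4 April 2010.
  Response Delay Deduction: −181 days → 5 October 2009.
Expiry of referenced patent OF-88728:
  Base: filing + 18 years → 27 March 2008.
  Clinical Review Extension: 1463 days claimed exceeds the 1314-day cap, so +1314 days → 1 November 2011.
  Administrative Delay Adjustment: +370 days → 5 November 2012.
  Response Delay Deduction: −197 days → 22 April 2012.
Terminal disclaimer: OF-329397 expires on the earlier of 5 October 2009 and 22 April 2012.

October 5, 2009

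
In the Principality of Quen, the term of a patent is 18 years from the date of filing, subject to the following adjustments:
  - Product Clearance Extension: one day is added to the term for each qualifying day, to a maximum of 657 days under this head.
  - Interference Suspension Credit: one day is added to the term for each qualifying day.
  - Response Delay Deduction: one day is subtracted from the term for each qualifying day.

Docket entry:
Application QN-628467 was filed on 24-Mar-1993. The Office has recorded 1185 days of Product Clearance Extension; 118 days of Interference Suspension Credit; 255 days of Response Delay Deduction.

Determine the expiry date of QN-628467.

Base term: filing date + 18 years → 24 March 2011.
Product Clearance Extension: 1185 days claimed exceeds the 657-day cap, so +657 days → 9 January 2013.
Interference Suspension Credit: +118 days → 7 May 2013.
Response Delay Deduction: −255 days → 25 August 2012.

2012-08-25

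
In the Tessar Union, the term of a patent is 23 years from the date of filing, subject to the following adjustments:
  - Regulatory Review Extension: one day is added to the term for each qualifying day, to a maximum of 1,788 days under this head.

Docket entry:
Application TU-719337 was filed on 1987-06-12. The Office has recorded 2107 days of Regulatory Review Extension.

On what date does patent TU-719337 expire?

May 5, 2015

Base term: filing date + 23 years → 12 June 2010.
Regulatory Review Extension: 2107 days claimed exceeds the 1788-day cap, so +1788 days → 5 May 2015.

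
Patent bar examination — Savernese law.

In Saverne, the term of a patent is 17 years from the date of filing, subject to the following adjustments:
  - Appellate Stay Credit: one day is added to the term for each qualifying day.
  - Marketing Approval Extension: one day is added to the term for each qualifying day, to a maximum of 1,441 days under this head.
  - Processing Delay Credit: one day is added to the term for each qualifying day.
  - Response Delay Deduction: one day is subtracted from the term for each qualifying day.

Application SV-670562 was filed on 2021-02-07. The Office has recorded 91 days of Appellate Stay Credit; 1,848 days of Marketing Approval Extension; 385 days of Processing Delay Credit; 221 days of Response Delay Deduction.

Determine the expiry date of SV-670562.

Base term: filing date + 17 years → 7 February 2038.
Appellate Stay Credit: +91 days → 9 May 2038.
Marketing Approval Extension: 1848 days claimed exceeds the 1441-day cap, so +1441 days → 19 April 2042.
Processing Delay Credit: +385 days → 9 May 2043.
Response Delay Deduction: −221 days → 30 September 2042.

September 30, 2042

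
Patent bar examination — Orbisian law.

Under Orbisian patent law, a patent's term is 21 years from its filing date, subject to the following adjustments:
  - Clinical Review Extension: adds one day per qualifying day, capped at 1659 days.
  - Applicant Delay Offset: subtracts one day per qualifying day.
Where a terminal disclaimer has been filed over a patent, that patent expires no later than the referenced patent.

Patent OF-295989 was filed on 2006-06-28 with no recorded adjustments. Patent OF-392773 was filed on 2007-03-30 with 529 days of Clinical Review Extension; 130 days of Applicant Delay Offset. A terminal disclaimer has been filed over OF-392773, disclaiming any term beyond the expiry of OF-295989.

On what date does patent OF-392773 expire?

Natural term of OF-392773:
  Base: filing + 21 years → 30 March 2028.
  Clinical Review Extension: 529 days (within the 1659-day cap) → +529 days → 10 September 2029.
  Applicant Delay Offset: −130 days → 3 May 2029.
Expiry of referenced patent OF-295989:
  Base: filing + 21 years → 28 June 2027.
Terminal disclaimer: OF-392773 expires on the earlier of 3 May 2029 and 28 June 2027.

June 28, 2027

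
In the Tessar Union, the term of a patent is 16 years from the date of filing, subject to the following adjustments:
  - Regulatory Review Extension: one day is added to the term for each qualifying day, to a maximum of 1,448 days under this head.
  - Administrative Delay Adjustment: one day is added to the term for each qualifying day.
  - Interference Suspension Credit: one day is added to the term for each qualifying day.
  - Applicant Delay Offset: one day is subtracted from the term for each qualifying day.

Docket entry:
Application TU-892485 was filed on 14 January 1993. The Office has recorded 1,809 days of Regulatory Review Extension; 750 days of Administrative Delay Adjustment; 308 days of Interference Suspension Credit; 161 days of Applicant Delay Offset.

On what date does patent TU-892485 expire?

Base term: filing date + 16 years → 14 January 2009.
Regulatory Review Extension: 1809 days claimed exceeds the 1448-day cap, so +1448 days → 1 January 2013.
Administrative Delay Adjustment: +750 days → 21 January 2015.
Interference Suspension Credit: +308 days → 25 November 2015.
Applicant Delay Offset: −161 days → 17 June 2015.

2015-06-17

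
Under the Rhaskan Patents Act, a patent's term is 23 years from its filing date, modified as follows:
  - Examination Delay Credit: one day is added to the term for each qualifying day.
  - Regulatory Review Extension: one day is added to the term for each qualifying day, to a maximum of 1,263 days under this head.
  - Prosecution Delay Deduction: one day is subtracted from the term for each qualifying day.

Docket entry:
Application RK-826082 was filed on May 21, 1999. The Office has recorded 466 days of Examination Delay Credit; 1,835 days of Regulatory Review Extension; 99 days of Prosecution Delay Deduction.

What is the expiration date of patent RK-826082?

November 6, 2026

Base term: filing date + 23 years → 21 May 2022.
Examination Delay Credit: +466 days → 30 August 2023.
Regulatory Review Extension: 1835 days claimed exceeds the 1263-day cap, so +1263 days → 13 February 2027.
Prosecution Delay Deduction: −99 days → 6 November 2026.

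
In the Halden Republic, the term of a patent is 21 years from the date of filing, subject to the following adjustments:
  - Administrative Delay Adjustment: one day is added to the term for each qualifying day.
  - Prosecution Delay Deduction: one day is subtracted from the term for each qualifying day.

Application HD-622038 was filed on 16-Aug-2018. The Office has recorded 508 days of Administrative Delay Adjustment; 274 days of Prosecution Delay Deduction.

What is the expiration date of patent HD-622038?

April 6, 2040

Base term: filing date + 21 years → 16 August 2039.
Administrative Delay Adjustment: +508 days → 5 January 2041.
Prosecution Delay Deduction: −274 days → 6 April 2040.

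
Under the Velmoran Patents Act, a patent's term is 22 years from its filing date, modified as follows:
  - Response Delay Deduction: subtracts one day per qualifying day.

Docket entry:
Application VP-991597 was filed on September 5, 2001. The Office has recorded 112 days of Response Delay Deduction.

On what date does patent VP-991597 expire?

May 16, 2023

Base term: filing date + 22 years → 5 September 2023.
Response Delay Deduction: −112 days → 16 May 2023.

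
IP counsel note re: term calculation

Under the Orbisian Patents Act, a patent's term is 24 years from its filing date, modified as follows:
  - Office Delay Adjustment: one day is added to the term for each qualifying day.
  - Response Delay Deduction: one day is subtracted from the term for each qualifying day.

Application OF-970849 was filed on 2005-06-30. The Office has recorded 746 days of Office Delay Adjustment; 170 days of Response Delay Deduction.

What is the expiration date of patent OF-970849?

Base term: filing date + 24 years → 30 June 2029.
Office Delay Adjustment: +746 days → 16 July 2031.
Response Delay Deduction: −170 days → 27 January 2031.

2031-01-27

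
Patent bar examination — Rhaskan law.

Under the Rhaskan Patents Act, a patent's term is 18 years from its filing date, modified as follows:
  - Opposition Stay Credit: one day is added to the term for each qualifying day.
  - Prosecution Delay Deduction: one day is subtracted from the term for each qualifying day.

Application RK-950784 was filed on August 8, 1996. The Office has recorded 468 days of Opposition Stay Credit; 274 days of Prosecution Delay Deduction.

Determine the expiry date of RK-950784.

February 18, 2015

Base term: filing date + 18 years → 8 August 2014.
Opposition Stay Credit: +468 days → 19 November 2015.
Prosecution Delay Deduction: −274 days → 18 February 2015.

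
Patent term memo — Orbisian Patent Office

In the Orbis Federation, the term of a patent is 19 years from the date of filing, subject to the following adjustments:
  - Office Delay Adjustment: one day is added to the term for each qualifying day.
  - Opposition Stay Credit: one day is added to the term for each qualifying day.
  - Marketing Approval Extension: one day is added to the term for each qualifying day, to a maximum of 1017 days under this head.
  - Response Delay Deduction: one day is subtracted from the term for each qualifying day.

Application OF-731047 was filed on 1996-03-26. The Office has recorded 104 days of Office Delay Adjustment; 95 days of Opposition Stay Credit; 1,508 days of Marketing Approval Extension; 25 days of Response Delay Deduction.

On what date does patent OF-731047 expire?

June 29, 2018

Base term: filing date + 19 years → 26 March 2015.
Office Delay Adjustment: +104 days → 8 July 2015.
Opposition Stay Credit: +95 days → 11 October 2015.
Marketing Approval Extension: 1508 days claimed exceeds the 1017-day cap, so +1017 days → 24 July 2018.
Response Delay Deduction: −25 days → 29 June 2018.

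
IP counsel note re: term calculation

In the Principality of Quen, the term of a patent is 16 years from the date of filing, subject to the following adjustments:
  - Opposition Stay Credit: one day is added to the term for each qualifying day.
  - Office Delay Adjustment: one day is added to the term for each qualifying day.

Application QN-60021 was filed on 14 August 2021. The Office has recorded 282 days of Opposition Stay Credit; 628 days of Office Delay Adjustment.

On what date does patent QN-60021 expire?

Base term: filing date + 16 years → 14 August 2037.
Opposition Stay Credit: +282 days → 23 May 2038.
Office Delay Adjustment: +628 days → 10 February 2040.

2040-02-10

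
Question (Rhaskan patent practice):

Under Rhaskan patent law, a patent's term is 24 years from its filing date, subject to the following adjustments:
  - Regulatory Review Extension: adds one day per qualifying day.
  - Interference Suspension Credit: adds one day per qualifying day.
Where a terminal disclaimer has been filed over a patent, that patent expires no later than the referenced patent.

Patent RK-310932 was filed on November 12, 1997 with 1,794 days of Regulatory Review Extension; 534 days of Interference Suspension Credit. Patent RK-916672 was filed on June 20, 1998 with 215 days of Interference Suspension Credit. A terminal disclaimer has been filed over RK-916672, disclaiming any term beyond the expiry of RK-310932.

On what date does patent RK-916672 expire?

Natural term of RK-916672:
  Base: filing + 24 years → 20 June 2022.
  Interference Suspension Credit: +215 days → 21 January 2023.
Expiry of referenced patent RK-310932:
  Base: filing + 24 years → 12 November 2021.
  Regulatory Review Extension: +1794 days → 11 October 2026.
  Interference Suspension Credit: +534 days → 28 March 2028.
Terminal disclaimer: RK-916672 expires on the earlier of 21 January 2023 and 28 March 2028.

2023-01-21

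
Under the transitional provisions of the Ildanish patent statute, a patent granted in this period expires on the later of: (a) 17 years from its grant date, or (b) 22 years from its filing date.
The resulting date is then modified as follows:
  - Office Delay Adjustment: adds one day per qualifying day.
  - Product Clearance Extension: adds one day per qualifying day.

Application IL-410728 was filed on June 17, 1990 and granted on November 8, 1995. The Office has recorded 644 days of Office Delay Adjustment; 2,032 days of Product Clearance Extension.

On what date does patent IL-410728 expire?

2020-03-07

(a) grant + 17 years → 8 November 2012.
(b) filing + 22 years → 17 June 2012.
Later of the two: 8 November 2012.
Office Delay Adjustment: +644 days → 14 August 2014.
Product Clearance Extension: +2032 days → 7 March 2020.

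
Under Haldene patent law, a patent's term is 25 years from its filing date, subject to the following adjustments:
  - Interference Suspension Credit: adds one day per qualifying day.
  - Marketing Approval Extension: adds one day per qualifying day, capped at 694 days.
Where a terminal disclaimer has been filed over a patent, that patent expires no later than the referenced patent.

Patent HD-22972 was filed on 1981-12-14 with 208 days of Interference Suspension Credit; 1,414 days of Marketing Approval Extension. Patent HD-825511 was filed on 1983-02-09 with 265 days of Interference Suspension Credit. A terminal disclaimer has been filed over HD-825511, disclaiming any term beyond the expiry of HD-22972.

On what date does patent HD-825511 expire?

Natural term of HD-825511:
  Base: filing + 25 years → 9 February 2008.
  Interference Suspension Credit: +265 days → 31 October 2008.
Expiry of referenced patent HD-22972:
  Base: filing + 25 years → 14 December 2006.
  Interference Suspension Credit: +208 days → 10 July 2007.
  Marketing Approval Extension: 1414 days claimed exceeds the 694-day cap, so +694 days → 3 June 2009.
Terminal disclaimer: HD-825511 expires on the earlier of 31 October 2008 and 3 June 2009.

October 31, 2008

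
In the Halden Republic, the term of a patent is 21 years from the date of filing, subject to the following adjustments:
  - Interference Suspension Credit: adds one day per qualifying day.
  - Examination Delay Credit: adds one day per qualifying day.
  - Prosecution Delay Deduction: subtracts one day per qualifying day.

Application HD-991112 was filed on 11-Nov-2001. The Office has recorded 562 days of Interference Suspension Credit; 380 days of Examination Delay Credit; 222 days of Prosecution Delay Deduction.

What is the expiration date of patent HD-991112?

Base term: filing date + 21 years → 11 November 2022.
Interference Suspension Credit: +562 days → 26 May 2024.
Examination Delay Credit: +380 days → 10 June 2025.
Prosecution Delay Deduction: −222 days → 31 October 2024.

2024-10-31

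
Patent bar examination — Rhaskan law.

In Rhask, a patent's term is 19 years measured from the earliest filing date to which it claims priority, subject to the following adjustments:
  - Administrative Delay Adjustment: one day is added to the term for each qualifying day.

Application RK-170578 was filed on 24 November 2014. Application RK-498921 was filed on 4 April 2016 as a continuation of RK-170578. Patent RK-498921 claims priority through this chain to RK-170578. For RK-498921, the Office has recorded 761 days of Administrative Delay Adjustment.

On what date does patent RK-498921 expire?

December 25, 2035

Earliest priority filing: 24 November 2014.
Base term: 24 November 2014 + 19 years → 24 November 2033.
Administrative Delay Adjustment: +761 days → 25 December 2035.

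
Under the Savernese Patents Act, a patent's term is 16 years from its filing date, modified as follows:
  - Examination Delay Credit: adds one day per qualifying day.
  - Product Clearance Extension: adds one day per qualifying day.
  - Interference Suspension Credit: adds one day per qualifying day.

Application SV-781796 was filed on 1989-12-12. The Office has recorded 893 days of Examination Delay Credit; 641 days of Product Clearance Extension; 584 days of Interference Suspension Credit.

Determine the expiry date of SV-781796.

Base term: filing date + 16 years → 12 December 2005.
Examination Delay Credit: +893 days → 23 May 2008.
Product Clearance Extension: +641 days → 23 February 2010.
Interference Suspension Credit: +584 days → 30 September 2011.

September 30, 2011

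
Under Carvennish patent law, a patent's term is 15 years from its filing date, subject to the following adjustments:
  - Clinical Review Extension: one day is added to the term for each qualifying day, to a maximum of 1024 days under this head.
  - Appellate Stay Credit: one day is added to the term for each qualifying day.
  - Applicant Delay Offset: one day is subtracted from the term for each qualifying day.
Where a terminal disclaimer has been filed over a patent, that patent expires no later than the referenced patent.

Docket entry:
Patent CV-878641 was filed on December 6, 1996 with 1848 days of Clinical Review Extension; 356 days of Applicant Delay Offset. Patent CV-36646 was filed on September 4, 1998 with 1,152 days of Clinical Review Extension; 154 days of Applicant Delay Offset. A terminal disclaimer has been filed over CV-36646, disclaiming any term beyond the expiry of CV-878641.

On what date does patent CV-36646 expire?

2013-10-04

Natural term of CV-36646:
  Base: filing + 15 years → 4 September 2013.
  Clinical Review Extension: 1152 days claimed exceeds the 1024-day cap, so +1024 days → 24 June 2016.
  Applicant Delay Offset: −154 days → 22 January 2016.
Expiry of referenced patent CV-878641:
  Base: filing + 15 years → 6 December 2011.
  Clinical Review Extension: 1848 days claimed exceeds the 1024-day cap, so +1024 days → 25 September 2014.
  Applicant Delay Offset: −356 days → 4 October 2013.
Terminal disclaimer: CV-36646 expires on the earlier of 22 January 2016 and 4 October 2013.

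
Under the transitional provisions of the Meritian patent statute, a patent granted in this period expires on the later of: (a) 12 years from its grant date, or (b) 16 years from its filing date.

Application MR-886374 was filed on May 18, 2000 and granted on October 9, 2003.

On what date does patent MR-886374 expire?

(a) grant + 12 years → 9 October 2015.
(b) filing + 16 years → 18 May 2016.
Later of the two: 18 May 2016.

May 18, 2016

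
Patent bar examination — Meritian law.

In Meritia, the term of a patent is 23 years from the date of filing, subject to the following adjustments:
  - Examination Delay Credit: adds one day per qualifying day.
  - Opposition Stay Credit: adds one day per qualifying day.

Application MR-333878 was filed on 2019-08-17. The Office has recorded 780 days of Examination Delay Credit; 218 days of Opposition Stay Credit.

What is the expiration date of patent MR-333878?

Base term: filing date + 23 years → 17 August 2042.
Examination Delay Credit: +780 days → 5 October 2044.
Opposition Stay Credit: +218 days → 11 May 2045.

May 11, 2045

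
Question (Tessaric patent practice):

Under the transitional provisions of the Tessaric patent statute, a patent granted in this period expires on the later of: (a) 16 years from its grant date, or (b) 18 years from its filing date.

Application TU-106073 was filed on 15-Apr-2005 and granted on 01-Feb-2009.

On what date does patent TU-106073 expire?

February 1, 2025

(a) grant + 16 years → 1 February 2025.
(b) filing + 18 years → 15 April 2023.
Later of the two: 1 February 2025.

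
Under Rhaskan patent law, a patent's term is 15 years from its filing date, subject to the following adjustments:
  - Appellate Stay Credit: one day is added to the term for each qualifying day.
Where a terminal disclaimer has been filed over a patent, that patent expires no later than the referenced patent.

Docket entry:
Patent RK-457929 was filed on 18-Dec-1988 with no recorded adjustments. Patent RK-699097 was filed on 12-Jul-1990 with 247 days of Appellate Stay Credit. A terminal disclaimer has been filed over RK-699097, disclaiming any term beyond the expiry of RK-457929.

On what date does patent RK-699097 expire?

Natural term of RK-699097:
  Base: filing + 15 years → 12 July 2005.
  Appellate Stay Credit: +247 days → 16 March 2006.
Expiry of referenced patent RK-457929:
  Base: filing + 15 years → 18 December 2003.
Terminal disclaimer: RK-699097 expires on the earlier of 16 March 2006 and 18 December 2003.

2003-12-18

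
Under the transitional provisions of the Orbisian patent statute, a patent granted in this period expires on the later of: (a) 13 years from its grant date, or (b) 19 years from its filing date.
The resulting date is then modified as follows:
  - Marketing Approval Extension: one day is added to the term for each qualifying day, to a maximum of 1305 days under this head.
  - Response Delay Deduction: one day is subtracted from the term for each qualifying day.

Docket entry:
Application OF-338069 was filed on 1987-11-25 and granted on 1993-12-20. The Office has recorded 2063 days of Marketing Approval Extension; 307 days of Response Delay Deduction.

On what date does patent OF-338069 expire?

(a) grant + 13 years → 20 December 2006.
(b) filing + 19 years → 25 November 2006.
Later of the two: 20 December 2006.
Marketing Approval Extension: 2063 days claimed exceeds the 1305-day cap, so +1305 days → 17 July 2010.
Response Delay Deduction: −307 days → 13 September 2009.

2009-09-13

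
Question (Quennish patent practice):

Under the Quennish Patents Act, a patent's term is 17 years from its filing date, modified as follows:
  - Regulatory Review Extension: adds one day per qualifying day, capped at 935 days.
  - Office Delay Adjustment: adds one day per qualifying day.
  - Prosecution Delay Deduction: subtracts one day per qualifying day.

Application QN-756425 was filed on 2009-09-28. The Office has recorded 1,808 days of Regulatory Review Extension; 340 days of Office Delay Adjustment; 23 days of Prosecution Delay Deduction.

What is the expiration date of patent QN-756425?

Base term: filing date + 17 years → 28 September 2026.
Regulatory Review Extension: 1808 days claimed exceeds the 935-day cap, so +935 days → 20 April 2029.
Office Delay Adjustment: +340 days → 26 March 2030.
Prosecution Delay Deduction: −23 days → 3 March 2030.

2030-03-03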